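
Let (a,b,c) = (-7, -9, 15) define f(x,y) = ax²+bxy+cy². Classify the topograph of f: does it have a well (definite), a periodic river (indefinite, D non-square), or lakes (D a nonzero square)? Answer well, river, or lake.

D = b²−4ac = (-9)² − 4·(-7)·15 = 501
D > 0 non-square ⇒ indefinite ⇒ periodic river

river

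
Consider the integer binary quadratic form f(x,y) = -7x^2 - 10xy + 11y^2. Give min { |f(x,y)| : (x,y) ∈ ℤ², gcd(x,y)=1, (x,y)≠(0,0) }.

descent: ρ → (11,10,-7)  [lands on river]
river: ρ → (-7,18,3)
river: ρ → (3,18,-7)
river: ρ → (-7,10,11)
river: ρ → (11,12,-6)
river: ρ → (-6,12,11)
closes: descent 1, river 6
min |a| on river = 3

3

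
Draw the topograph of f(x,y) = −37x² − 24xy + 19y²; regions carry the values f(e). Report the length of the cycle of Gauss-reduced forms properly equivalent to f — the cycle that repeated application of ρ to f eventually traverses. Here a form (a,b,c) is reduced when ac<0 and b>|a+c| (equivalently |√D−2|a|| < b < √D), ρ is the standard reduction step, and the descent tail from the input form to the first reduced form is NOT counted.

D = 3388, ⌊√D⌋ = 58
descent: ρ → (19,24,-37)  [lands on river]
river: ρ → (-37,50,6)
river: ρ → (6,58,-1)
river: ρ → (-1,58,6)
river: ρ → (6,50,-37)
river: ρ → (-37,24,19)
river: ρ → (19,52,-9)
river: ρ → (-9,56,7)
river: ρ → (7,56,-9)
river: ρ → (-9,52,19)
ρ-cycle length = 10 (tail of 1 descent step not counted)

10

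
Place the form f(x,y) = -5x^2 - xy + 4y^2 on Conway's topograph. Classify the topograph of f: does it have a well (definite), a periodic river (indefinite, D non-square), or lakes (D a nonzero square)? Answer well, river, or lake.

D = b²−4ac = (-1)² − 4·(-5)·4 = 81
D = 9² is a perfect square ⇒ form factors over ℤ ⇒ lakes

lake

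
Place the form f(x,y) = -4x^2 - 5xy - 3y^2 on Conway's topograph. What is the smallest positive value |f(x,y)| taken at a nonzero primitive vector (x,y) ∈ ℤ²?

translate: b→-3 (≡5 mod 8), so (4,5,3)→(4,-3,2)
flip: (4,-3,2)→(2,3,4)
translate: b→-1 (≡3 mod 4), so (2,3,4)→(2,-1,3)
reduced (well bottom): (2,-1,3) with a≤c, −a<b≤a
well minimum |f| = |-2| = 2 (negative-definite)

2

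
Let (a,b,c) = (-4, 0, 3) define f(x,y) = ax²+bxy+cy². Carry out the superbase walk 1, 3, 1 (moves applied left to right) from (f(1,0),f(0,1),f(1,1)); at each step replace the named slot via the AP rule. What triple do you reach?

start (-4,3,-1) = (f(1,0),f(0,1),f(1,1))
replace slot 1: 2·(3+(-1)) − (-4) = 8 → (8,3,-1)
replace slot 3: 2·(8+3) − (-1) = 23 → (8,3,23)
replace slot 1: 2·(3+23) − 8 = 44 → (44,3,23)

44,3,23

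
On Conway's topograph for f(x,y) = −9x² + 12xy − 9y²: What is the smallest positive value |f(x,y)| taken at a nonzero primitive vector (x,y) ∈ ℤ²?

translate: b→6 (≡-12 mod 18), so (9,-12,9)→(9,6,6)
flip: (9,6,6)→(6,-6,9)
translate: b→6 (≡-6 mod 12), so (6,-6,9)→(6,6,9)
reduced (well bottom): (6,6,9) with a≤c, −a<b≤a
well minimum |f| = |-6| = 6 (negative-definite)

6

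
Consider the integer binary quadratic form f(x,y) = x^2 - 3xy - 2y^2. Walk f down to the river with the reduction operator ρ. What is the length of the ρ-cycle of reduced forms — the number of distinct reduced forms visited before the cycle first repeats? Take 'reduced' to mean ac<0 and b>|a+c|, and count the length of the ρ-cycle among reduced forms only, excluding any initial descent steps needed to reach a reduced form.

D = 17, ⌊√D⌋ = 4
descent: ρ → (-2,3,1)  [lands on river]
river: ρ → (1,3,-2)
river: ρ → (-2,1,2)
river: ρ → (2,3,-1)
river: ρ → (-1,3,2)
river: ρ → (2,1,-2)
ρ-cycle length = 6 (tail of 1 descent step not counted)

6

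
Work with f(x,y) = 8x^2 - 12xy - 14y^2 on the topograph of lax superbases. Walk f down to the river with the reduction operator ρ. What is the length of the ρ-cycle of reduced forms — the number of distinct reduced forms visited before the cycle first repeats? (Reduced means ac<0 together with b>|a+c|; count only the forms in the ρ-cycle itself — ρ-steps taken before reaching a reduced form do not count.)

D = 592, ⌊√D⌋ = 24
descent: ρ → (-14,12,8)  [lands on river]
river: ρ → (8,20,-6)
river: ρ → (-6,16,14)
river: ρ → (14,12,-8)
river: ρ → (-8,20,6)
river: ρ → (6,16,-14)
ρ-cycle length = 6 (tail of 1 descent step not counted)

6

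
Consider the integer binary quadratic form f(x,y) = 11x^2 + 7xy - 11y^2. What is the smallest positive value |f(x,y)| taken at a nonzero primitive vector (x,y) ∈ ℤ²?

river: ρ → (-11,15,7)
river: ρ → (7,13,-13)
river: ρ → (-13,13,7)
river: ρ → (7,15,-11)
river: ρ → (-11,7,11)
river: ρ → (11,15,-7)
river: ρ → (-7,13,13)
river: ρ → (13,13,-7)
river: ρ → (-7,15,11)
river: ρ → (11,7,-11)
closes: descent 0, river 10
min |a| on river = 7

7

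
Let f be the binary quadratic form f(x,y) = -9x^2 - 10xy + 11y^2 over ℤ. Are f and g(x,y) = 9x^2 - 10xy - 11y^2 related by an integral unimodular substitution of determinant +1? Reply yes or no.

D₁ = 496, D₂ = 496
river cycle of f (length 16): (11, 10, -9), (-9, 8, 12), (12, 16, -5), (-5, 14, 15), (15, 16, -4), (-4, 16, 15), (15, 14, -5), (-5, 16, 12), (12, 8, -9), (-9, 10, 11), … (6 more)
river cycle of g (length 16): (-11, 10, 9), (9, 8, -12), (-12, 16, 5), (5, 14, -15), (-15, 16, 4), (4, 16, -15), (-15, 14, 5), (5, 16, -12), (-12, 8, 9), (9, 10, -11), … (6 more)
cycles differ ⇒ inequivalent

no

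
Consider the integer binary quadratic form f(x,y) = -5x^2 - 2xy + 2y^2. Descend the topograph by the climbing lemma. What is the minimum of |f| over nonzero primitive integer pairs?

descent: ρ → (2,6,-1)  [lands on river]
river: ρ → (-1,6,2)
closes: descent 1, river 2
min |a| on river = 1

1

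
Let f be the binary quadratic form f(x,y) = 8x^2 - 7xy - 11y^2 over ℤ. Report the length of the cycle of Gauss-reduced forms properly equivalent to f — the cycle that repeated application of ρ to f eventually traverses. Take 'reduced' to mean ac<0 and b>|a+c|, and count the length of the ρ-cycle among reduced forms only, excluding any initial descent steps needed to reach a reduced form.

D = 401, ⌊√D⌋ = 20
descent: ρ → (-11,7,8)  [lands on river]
river: ρ → (8,9,-10)
river: ρ → (-10,11,7)
river: ρ → (7,17,-4)
river: ρ → (-4,15,11)
river: ρ → (11,7,-8)
river: ρ → (-8,9,10)
river: ρ → (10,11,-7)
river: ρ → (-7,17,4)
river: ρ → (4,15,-11)
ρ-cycle length = 10 (tail of 1 descent step not counted)

10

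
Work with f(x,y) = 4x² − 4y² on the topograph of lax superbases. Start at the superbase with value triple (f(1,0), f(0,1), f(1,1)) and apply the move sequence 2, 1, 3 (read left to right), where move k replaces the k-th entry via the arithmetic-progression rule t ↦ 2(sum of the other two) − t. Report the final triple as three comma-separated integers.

start (4,-4,0) = (f(1,0),f(0,1),f(1,1))
replace slot 2: 2·(4+0) − (-4) = 12 → (4,12,0)
replace slot 1: 2·(12+0) − 4 = 20 → (20,12,0)
replace slot 3: 2·(20+12) − 0 = 64 → (20,12,64)

20,12,64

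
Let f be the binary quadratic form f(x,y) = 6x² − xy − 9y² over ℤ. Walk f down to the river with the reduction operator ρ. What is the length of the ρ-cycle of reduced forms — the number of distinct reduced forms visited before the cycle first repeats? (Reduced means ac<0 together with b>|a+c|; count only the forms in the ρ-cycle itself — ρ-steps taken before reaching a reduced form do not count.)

D = 217, ⌊√D⌋ = 14
descent: ρ → (-9,1,6)
descent: ρ → (6,11,-4)  [lands on river]
river: ρ → (-4,13,3)
river: ρ → (3,11,-8)
river: ρ → (-8,5,6)
river: ρ → (6,7,-7)
river: ρ → (-7,7,6)
river: ρ → (6,5,-8)
river: ρ → (-8,11,3)
river: ρ → (3,13,-4)
river: ρ → (-4,11,6)
river: ρ → (6,13,-2)
river: ρ → (-2,11,12)
river: ρ → (12,13,-1)
river: ρ → (-1,13,12)
river: ρ → (12,11,-2)
river: ρ → (-2,13,6)
ρ-cycle length = 16 (tail of 2 descent steps not counted)

16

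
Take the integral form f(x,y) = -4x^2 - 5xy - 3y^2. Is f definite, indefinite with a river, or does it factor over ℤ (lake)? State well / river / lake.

D = b²−4ac = (-5)² − 4·(-4)·(-3) = -23
D < 0 ⇒ definite ⇒ every region one sign ⇒ single well

well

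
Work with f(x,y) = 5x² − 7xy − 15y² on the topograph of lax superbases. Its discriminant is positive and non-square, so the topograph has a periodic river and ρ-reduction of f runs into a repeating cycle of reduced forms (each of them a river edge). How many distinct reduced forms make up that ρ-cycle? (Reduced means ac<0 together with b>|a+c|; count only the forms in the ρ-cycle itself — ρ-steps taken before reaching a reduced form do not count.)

D = 349, ⌊√D⌋ = 18
descent: ρ → (-15,7,5)
descent: ρ → (5,13,-9)  [lands on river]
river: ρ → (-9,5,9)
river: ρ → (9,13,-5)
river: ρ → (-5,17,3)
river: ρ → (3,13,-15)
river: ρ → (-15,17,1)
river: ρ → (1,17,-15)
river: ρ → (-15,13,3)
river: ρ → (3,17,-5)
river: ρ → (-5,13,9)
river: ρ → (9,5,-9)
river: ρ → (-9,13,5)
river: ρ → (5,17,-3)
river: ρ → (-3,13,15)
river: ρ → (15,17,-1)
river: ρ → (-1,17,15)
river: ρ → (15,13,-3)
river: ρ → (-3,17,5)
ρ-cycle length = 18 (tail of 2 descent steps not counted)

18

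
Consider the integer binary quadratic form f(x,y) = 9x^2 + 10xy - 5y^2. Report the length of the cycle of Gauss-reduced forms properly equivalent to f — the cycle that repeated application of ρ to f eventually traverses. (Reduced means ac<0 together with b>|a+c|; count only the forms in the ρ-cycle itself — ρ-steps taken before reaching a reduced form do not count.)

D = 280, ⌊√D⌋ = 16
river: ρ → (-5,10,9)
river: ρ → (9,8,-6)
river: ρ → (-6,16,1)
river: ρ → (1,16,-6)
river: ρ → (-6,8,9)
river: ρ → (9,10,-5)
ρ-cycle length = 6 (tail of 0 descent steps not counted)

6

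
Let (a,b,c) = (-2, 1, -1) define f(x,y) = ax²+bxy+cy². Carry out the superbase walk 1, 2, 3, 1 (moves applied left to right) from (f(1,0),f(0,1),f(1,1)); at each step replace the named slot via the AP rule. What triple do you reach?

start (-2,-1,-2) = (f(1,0),f(0,1),f(1,1))
replace slot 1: 2·((-1)+(-2)) − (-2) = -4 → (-4,-1,-2)
replace slot 2: 2·((-4)+(-2)) − (-1) = -11 → (-4,-11,-2)
replace slot 3: 2·((-4)+(-11)) − (-2) = -28 → (-4,-11,-28)
replace slot 1: 2·((-11)+(-28)) − (-4) = -74 → (-74,-11,-28)

-74,-11,-28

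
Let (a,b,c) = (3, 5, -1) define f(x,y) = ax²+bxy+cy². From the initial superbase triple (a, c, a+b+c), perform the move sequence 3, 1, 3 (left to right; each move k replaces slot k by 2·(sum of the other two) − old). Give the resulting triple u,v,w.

start (3,-1,7) = (f(1,0),f(0,1),f(1,1))
replace slot 3: 2·(3+(-1)) − 7 = -3 → (3,-1,-3)
replace slot 1: 2·((-1)+(-3)) − 3 = -11 → (-11,-1,-3)
replace slot 3: 2·((-11)+(-1)) − (-3) = -21 → (-11,-1,-21)

-11,-1,-21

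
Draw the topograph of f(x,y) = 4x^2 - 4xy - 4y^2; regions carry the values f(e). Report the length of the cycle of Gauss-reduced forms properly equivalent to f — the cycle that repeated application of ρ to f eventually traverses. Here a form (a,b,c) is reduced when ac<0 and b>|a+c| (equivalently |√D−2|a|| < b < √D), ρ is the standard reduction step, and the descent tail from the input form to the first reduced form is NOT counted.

D = 80, ⌊√D⌋ = 8
descent: ρ → (-4,4,4)  [lands on river]
river: ρ → (4,4,-4)
ρ-cycle length = 2 (tail of 1 descent step not counted)

2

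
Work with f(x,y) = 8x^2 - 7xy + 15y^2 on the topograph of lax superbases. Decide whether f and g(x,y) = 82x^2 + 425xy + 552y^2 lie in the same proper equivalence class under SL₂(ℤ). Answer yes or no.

D₁ = -431, D₂ = -431
f: reduced (well bottom): (8,-7,15) with a≤c, −a<b≤a
g: translate: b→-67 (≡425 mod 164), so (82,425,552)→(82,-67,15)
g: flip: (82,-67,15)→(15,67,82)
g: translate: b→7 (≡67 mod 30), so (15,67,82)→(15,7,8)
g: flip: (15,7,8)→(8,-7,15)
g: reduced (well bottom): (8,-7,15) with a≤c, −a<b≤a
reduced forms (8, -7, 15) vs (8, -7, 15) ⇒ equivalent

yes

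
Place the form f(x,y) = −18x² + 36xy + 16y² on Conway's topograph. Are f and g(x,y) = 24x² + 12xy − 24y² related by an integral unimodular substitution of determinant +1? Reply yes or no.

D₁ = 2448, D₂ = 2448
river cycle of f (length 8): (16, 28, -26), (-26, 24, 18), (18, 48, -2), (-2, 48, 18), (18, 24, -26), (-26, 28, 16), (16, 36, -18), (-18, 36, 16)
river cycle of g (length 6): (-24, 36, 12), (12, 36, -24), (-24, 12, 24), (24, 36, -12), (-12, 36, 24), (24, 12, -24)
cycles differ ⇒ inequivalent

no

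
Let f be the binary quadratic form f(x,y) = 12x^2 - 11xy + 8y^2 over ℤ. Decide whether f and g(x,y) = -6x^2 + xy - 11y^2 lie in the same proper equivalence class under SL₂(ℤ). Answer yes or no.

D₁ = -263, D₂ = -263
f: flip: (12,-11,8)→(8,11,12)
f: translate: b→-5 (≡11 mod 16), so (8,11,12)→(8,-5,9)
f: reduced (well bottom): (8,-5,9) with a≤c, −a<b≤a
g is negative-definite; reduce −g:
−g: reduced (well bottom): (6,-1,11) with a≤c, −a<b≤a
flip sign back: reduced form of g is (-6,1,-11)
reduced forms (8, -5, 9) vs (-6, 1, -11) ⇒ inequivalent

no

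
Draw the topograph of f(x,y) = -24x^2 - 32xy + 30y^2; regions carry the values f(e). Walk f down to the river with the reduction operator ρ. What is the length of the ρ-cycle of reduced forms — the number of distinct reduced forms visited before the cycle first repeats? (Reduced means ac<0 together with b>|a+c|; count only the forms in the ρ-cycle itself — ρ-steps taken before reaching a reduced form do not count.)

D = 3904, ⌊√D⌋ = 62
descent: ρ → (30,32,-24)  [lands on river]
river: ρ → (-24,16,38)
river: ρ → (38,60,-2)
river: ρ → (-2,60,38)
river: ρ → (38,16,-24)
river: ρ → (-24,32,30)
river: ρ → (30,28,-26)
river: ρ → (-26,24,32)
river: ρ → (32,40,-18)
river: ρ → (-18,32,40)
river: ρ → (40,48,-10)
river: ρ → (-10,52,30)
river: ρ → (30,8,-32)
river: ρ → (-32,56,6)
river: ρ → (6,52,-50)
river: ρ → (-50,48,8)
river: ρ → (8,48,-50)
river: ρ → (-50,52,6)
river: ρ → (6,56,-32)
river: ρ → (-32,8,30)
river: ρ → (30,52,-10)
river: ρ → (-10,48,40)
river: ρ → (40,32,-18)
river: ρ → (-18,40,32)
river: ρ → (32,24,-26)
river: ρ → (-26,28,30)
ρ-cycle length = 26 (tail of 1 descent step not counted)

26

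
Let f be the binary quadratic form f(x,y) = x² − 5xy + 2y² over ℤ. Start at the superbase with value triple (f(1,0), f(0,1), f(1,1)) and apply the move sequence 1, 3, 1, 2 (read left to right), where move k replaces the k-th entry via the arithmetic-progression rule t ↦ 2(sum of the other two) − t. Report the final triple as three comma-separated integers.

start (1,2,-2) = (f(1,0),f(0,1),f(1,1))
replace slot 1: 2·(2+(-2)) − 1 = -1 → (-1,2,-2)
replace slot 3: 2·((-1)+2) − (-2) = 4 → (-1,2,4)
replace slot 1: 2·(2+4) − (-1) = 13 → (13,2,4)
replace slot 2: 2·(13+4) − 2 = 32 → (13,32,4)

13,32,4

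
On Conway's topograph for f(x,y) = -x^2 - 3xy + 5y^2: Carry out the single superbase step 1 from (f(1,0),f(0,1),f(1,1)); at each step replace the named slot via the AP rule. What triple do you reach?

start (-1,5,1) = (f(1,0),f(0,1),f(1,1))
replace slot 1: 2·(5+1) − (-1) = 13 → (13,5,1)

13,5,1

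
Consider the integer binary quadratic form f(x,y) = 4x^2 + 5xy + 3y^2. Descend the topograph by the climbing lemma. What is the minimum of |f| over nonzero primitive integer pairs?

translate: b→-3 (≡5 mod 8), so (4,5,3)→(4,-3,2)
flip: (4,-3,2)→(2,3,4)
translate: b→-1 (≡3 mod 4), so (2,3,4)→(2,-1,3)
reduced (well bottom): (2,-1,3) with a≤c, −a<b≤a
well minimum = a = 2

2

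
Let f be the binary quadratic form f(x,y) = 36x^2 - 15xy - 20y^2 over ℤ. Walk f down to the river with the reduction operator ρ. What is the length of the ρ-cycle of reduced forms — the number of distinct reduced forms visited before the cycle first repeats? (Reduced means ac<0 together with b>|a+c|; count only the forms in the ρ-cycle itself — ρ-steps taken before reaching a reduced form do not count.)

D = 3105, ⌊√D⌋ = 55
descent: ρ → (-20,55,1)  [lands on river]
river: ρ → (1,55,-20)
river: ρ → (-20,25,31)
river: ρ → (31,37,-14)
river: ρ → (-14,47,16)
river: ρ → (16,49,-11)
river: ρ → (-11,39,36)
river: ρ → (36,33,-14)
river: ρ → (-14,51,9)
river: ρ → (9,39,-44)
river: ρ → (-44,49,4)
river: ρ → (4,55,-5)
river: ρ → (-5,55,4)
river: ρ → (4,49,-44)
river: ρ → (-44,39,9)
river: ρ → (9,51,-14)
river: ρ → (-14,33,36)
river: ρ → (36,39,-11)
river: ρ → (-11,49,16)
river: ρ → (16,47,-14)
river: ρ → (-14,37,31)
river: ρ → (31,25,-20)
ρ-cycle length = 22 (tail of 1 descent step not counted)

22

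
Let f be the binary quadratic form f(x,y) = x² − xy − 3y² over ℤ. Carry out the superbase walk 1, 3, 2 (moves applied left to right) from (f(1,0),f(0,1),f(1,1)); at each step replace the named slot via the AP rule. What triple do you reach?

start (1,-3,-3) = (f(1,0),f(0,1),f(1,1))
replace slot 1: 2·((-3)+(-3)) − 1 = -13 → (-13,-3,-3)
replace slot 3: 2·((-13)+(-3)) − (-3) = -29 → (-13,-3,-29)
replace slot 2: 2·((-13)+(-29)) − (-3) = -81 → (-13,-81,-29)

-13,-81,-29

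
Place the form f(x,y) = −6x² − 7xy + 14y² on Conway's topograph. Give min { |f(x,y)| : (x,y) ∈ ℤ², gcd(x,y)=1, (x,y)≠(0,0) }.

descent: ρ → (14,7,-6)
descent: ρ → (-6,17,4)  [lands on river]
river: ρ → (4,15,-10)
river: ρ → (-10,5,9)
river: ρ → (9,13,-6)
river: ρ → (-6,11,11)
river: ρ → (11,11,-6)
river: ρ → (-6,13,9)
river: ρ → (9,5,-10)
river: ρ → (-10,15,4)
river: ρ → (4,17,-6)
river: ρ → (-6,19,1)
river: ρ → (1,19,-6)
closes: descent 2, river 12
min |a| on river = 1

1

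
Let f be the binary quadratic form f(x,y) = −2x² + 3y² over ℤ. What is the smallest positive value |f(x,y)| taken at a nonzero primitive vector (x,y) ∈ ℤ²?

descent: ρ → (3,0,-2)
descent: ρ → (-2,4,1)  [lands on river]
river: ρ → (1,4,-2)
closes: descent 2, river 2
min |a| on river = 1

1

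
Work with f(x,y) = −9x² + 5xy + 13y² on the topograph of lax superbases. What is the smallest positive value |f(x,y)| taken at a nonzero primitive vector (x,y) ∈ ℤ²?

river: ρ → (13,21,-1)
river: ρ → (-1,21,13)
river: ρ → (13,5,-9)
river: ρ → (-9,13,9)
river: ρ → (9,5,-13)
river: ρ → (-13,21,1)
river: ρ → (1,21,-13)
river: ρ → (-13,5,9)
river: ρ → (9,13,-9)
river: ρ → (-9,5,13)
closes: descent 0, river 10
min |a| on river = 1

1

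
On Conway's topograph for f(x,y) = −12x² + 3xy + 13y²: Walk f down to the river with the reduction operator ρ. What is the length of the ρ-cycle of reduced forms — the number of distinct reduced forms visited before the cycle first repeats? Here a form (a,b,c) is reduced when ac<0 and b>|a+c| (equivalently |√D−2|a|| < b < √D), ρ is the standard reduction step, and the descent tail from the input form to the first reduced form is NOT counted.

D = 633, ⌊√D⌋ = 25
river: ρ → (13,23,-2)
river: ρ → (-2,25,1)
river: ρ → (1,25,-2)
river: ρ → (-2,23,13)
river: ρ → (13,3,-12)
river: ρ → (-12,21,4)
river: ρ → (4,19,-17)
river: ρ → (-17,15,6)
river: ρ → (6,21,-8)
river: ρ → (-8,11,16)
river: ρ → (16,21,-3)
river: ρ → (-3,21,16)
river: ρ → (16,11,-8)
river: ρ → (-8,21,6)
river: ρ → (6,15,-17)
river: ρ → (-17,19,4)
river: ρ → (4,21,-12)
river: ρ → (-12,3,13)
ρ-cycle length = 18 (tail of 0 descent steps not counted)

18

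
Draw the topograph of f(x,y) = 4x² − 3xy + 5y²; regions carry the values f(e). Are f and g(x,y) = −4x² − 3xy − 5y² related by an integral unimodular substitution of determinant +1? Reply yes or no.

D₁ = -71, D₂ = -71
f: reduced (well bottom): (4,-3,5) with a≤c, −a<b≤a
g is negative-definite; reduce −g:
−g: reduced (well bottom): (4,3,5) with a≤c, −a<b≤a
flip sign back: reduced form of g is (-4,-3,-5)
reduced forms (4, -3, 5) vs (-4, -3, -5) ⇒ inequivalent

no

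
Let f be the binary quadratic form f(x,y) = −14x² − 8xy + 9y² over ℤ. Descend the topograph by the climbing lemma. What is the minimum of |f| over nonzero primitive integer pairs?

descent: ρ → (9,8,-14)  [lands on river]
river: ρ → (-14,20,3)
river: ρ → (3,22,-7)
river: ρ → (-7,20,6)
river: ρ → (6,16,-13)
river: ρ → (-13,10,9)
closes: descent 1, river 6
min |a| on river = 3

3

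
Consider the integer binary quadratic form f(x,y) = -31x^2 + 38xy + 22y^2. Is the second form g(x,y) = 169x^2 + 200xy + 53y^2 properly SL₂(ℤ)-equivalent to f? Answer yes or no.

D₁ = 4172, D₂ = 4172
river cycle of f (length 14): (22, 50, -19), (-19, 64, 1), (1, 64, -19), (-19, 50, 22), (22, 38, -31), (-31, 24, 29), (29, 34, -26), (-26, 18, 37), (37, 56, -7), (-7, 56, 37), … (4 more)
river cycle of g (length 14): (-19, 64, 1), (1, 64, -19), (-19, 50, 22), (22, 38, -31), (-31, 24, 29), (29, 34, -26), (-26, 18, 37), (37, 56, -7), (-7, 56, 37), (37, 18, -26), … (4 more)
cycles coincide ⇒ equivalent

yes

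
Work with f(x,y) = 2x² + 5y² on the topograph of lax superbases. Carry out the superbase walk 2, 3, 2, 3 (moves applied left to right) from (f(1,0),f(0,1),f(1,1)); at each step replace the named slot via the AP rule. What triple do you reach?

start (2,5,7) = (f(1,0),f(0,1),f(1,1))
replace slot 2: 2·(2+7) − 5 = 13 → (2,13,7)
replace slot 3: 2·(2+13) − 7 = 23 → (2,13,23)
replace slot 2: 2·(2+23) − 13 = 37 → (2,37,23)
replace slot 3: 2·(2+37) − 23 = 55 → (2,37,55)

2,37,55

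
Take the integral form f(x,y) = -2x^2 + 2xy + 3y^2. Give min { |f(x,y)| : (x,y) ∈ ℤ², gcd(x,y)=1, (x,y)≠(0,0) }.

river: ρ → (3,4,-1)
river: ρ → (-1,4,3)
river: ρ → (3,2,-2)
river: ρ → (-2,2,3)
closes: descent 0, river 4
min |a| on river = 1

1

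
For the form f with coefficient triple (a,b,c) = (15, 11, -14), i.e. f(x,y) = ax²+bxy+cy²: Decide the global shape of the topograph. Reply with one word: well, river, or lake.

D = b²−4ac = 11² − 4·15·(-14) = 961
D = 31² is a perfect square ⇒ form factors over ℤ ⇒ lakes

lake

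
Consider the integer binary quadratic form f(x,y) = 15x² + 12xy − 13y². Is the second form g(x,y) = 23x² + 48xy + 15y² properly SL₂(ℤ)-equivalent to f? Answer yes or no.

D₁ = 924, D₂ = 924
river cycle of f (length 8): (-13, 14, 14), (14, 14, -13), (-13, 12, 15), (15, 18, -10), (-10, 22, 11), (11, 22, -10), (-10, 18, 15), (15, 12, -13)
river cycle of g (length 8): (15, 12, -13), (-13, 14, 14), (14, 14, -13), (-13, 12, 15), (15, 18, -10), (-10, 22, 11), (11, 22, -10), (-10, 18, 15)
cycles coincide ⇒ equivalent

yes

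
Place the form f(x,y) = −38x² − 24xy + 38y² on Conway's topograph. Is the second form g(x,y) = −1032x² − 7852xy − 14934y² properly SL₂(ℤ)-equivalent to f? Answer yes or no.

D₁ = 6352, D₂ = 6352
river cycle of f (length 42): (38, 24, -38), (-38, 52, 24), (24, 44, -46), (-46, 48, 22), (22, 40, -54), (-54, 68, 8), (8, 76, -18), (-18, 68, 24), (24, 76, -6), (-6, 68, 72), … (32 more)
river cycle of g (length 42): (-38, 52, 24), (24, 44, -46), (-46, 48, 22), (22, 40, -54), (-54, 68, 8), (8, 76, -18), (-18, 68, 24), (24, 76, -6), (-6, 68, 72), (72, 76, -2), … (32 more)
cycles coincide ⇒ equivalent

yes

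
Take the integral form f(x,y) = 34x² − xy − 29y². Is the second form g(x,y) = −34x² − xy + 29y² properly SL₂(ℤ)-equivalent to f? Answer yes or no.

D₁ = 3945, D₂ = 3945
river cycle of f (length 30): (-29, 59, 4), (4, 61, -14), (-14, 51, 24), (24, 45, -20), (-20, 35, 34), (34, 33, -21), (-21, 51, 16), (16, 45, -30), (-30, 15, 31), (31, 47, -14), … (20 more)
river cycle of g (length 30): (29, 59, -4), (-4, 61, 14), (14, 51, -24), (-24, 45, 20), (20, 35, -34), (-34, 33, 21), (21, 51, -16), (-16, 45, 30), (30, 15, -31), (-31, 47, 14), … (20 more)
cycles differ ⇒ inequivalent

no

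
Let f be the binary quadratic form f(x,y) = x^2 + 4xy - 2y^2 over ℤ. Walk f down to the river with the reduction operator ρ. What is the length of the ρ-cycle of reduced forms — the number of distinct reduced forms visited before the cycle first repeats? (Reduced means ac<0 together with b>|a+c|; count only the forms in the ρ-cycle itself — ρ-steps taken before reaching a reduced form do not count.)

D = 24, ⌊√D⌋ = 4
river: ρ → (-2,4,1)
river: ρ → (1,4,-2)
ρ-cycle length = 2 (tail of 0 descent steps not counted)

2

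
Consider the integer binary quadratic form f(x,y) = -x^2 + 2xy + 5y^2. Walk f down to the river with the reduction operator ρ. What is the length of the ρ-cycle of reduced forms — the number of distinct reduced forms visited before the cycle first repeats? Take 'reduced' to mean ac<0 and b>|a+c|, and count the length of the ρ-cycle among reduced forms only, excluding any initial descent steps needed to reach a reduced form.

D = 24, ⌊√D⌋ = 4
descent: ρ → (5,-2,-1)
descent: ρ → (-1,4,2)  [lands on river]
river: ρ → (2,4,-1)
ρ-cycle length = 2 (tail of 2 descent steps not counted)

2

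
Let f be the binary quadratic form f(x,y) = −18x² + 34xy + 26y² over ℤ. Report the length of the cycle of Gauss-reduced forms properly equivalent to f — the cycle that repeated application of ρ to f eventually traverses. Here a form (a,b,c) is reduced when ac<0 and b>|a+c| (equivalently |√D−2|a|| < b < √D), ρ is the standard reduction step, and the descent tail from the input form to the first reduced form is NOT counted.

D = 3028, ⌊√D⌋ = 55
river: ρ → (26,18,-26)
river: ρ → (-26,34,18)
river: ρ → (18,38,-22)
river: ρ → (-22,50,6)
river: ρ → (6,46,-38)
river: ρ → (-38,30,14)
river: ρ → (14,54,-2)
river: ρ → (-2,54,14)
river: ρ → (14,30,-38)
river: ρ → (-38,46,6)
river: ρ → (6,50,-22)
river: ρ → (-22,38,18)
river: ρ → (18,34,-26)
river: ρ → (-26,18,26)
river: ρ → (26,34,-18)
river: ρ → (-18,38,22)
river: ρ → (22,50,-6)
river: ρ → (-6,46,38)
river: ρ → (38,30,-14)
river: ρ → (-14,54,2)
river: ρ → (2,54,-14)
river: ρ → (-14,30,38)
river: ρ → (38,46,-6)
river: ρ → (-6,50,22)
river: ρ → (22,38,-18)
river: ρ → (-18,34,26)
ρ-cycle length = 26 (tail of 0 descent steps not counted)

26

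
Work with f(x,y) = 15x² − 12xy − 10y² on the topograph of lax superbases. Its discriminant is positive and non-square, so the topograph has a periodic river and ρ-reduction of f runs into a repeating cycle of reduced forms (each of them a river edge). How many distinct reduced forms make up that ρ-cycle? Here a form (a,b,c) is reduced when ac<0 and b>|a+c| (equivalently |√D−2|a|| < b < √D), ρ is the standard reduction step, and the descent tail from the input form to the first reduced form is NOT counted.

D = 744, ⌊√D⌋ = 27
descent: ρ → (-10,12,15)  [lands on river]
river: ρ → (15,18,-7)
river: ρ → (-7,24,6)
river: ρ → (6,24,-7)
river: ρ → (-7,18,15)
river: ρ → (15,12,-10)
river: ρ → (-10,8,17)
river: ρ → (17,26,-1)
river: ρ → (-1,26,17)
river: ρ → (17,8,-10)
ρ-cycle length = 10 (tail of 1 descent step not counted)

10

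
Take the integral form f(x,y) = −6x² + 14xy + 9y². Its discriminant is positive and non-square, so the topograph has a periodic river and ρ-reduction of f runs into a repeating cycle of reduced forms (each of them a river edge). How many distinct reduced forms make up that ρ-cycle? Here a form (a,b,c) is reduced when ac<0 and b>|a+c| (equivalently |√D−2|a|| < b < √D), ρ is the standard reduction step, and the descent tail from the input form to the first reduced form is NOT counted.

D = 412, ⌊√D⌋ = 20
river: ρ → (9,4,-11)
river: ρ → (-11,18,2)
river: ρ → (2,18,-11)
river: ρ → (-11,4,9)
river: ρ → (9,14,-6)
river: ρ → (-6,10,13)
river: ρ → (13,16,-3)
river: ρ → (-3,20,1)
river: ρ → (1,20,-3)
river: ρ → (-3,16,13)
river: ρ → (13,10,-6)
river: ρ → (-6,14,9)
ρ-cycle length = 12 (tail of 0 descent steps not counted)

12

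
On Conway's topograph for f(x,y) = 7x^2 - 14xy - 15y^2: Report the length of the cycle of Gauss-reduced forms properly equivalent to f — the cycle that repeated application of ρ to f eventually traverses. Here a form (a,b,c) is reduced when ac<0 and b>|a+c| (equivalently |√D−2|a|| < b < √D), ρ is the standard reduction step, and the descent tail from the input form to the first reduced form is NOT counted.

D = 616, ⌊√D⌋ = 24
descent: ρ → (-15,14,7)  [lands on river]
river: ρ → (7,14,-15)
river: ρ → (-15,16,6)
river: ρ → (6,20,-9)
river: ρ → (-9,16,10)
river: ρ → (10,24,-1)
river: ρ → (-1,24,10)
river: ρ → (10,16,-9)
river: ρ → (-9,20,6)
river: ρ → (6,16,-15)
ρ-cycle length = 10 (tail of 1 descent step not counted)

10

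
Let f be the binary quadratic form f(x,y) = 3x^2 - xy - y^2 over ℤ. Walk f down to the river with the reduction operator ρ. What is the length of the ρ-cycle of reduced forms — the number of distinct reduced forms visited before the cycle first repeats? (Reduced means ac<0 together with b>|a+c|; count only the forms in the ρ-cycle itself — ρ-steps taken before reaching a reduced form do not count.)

D = 13, ⌊√D⌋ = 3
descent: ρ → (-1,3,1)  [lands on river]
river: ρ → (1,3,-1)
ρ-cycle length = 2 (tail of 1 descent step not counted)

2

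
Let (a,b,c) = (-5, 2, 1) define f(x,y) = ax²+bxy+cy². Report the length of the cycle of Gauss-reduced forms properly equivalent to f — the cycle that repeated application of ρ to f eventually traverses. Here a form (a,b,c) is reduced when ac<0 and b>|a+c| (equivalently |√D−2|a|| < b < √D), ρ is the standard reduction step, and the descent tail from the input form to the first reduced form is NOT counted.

D = 24, ⌊√D⌋ = 4
descent: ρ → (1,4,-2)  [lands on river]
river: ρ → (-2,4,1)
ρ-cycle length = 2 (tail of 1 descent step not counted)

2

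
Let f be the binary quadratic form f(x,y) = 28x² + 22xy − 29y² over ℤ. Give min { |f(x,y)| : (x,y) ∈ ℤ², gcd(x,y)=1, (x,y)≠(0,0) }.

river: ρ → (-29,36,21)
river: ρ → (21,48,-17)
river: ρ → (-17,54,12)
river: ρ → (12,42,-41)
river: ρ → (-41,40,13)
river: ρ → (13,38,-44)
river: ρ → (-44,50,7)
river: ρ → (7,48,-51)
river: ρ → (-51,54,4)
river: ρ → (4,58,-23)
river: ρ → (-23,34,28)
river: ρ → (28,22,-29)
closes: descent 0, river 12
min |a| on river = 4

4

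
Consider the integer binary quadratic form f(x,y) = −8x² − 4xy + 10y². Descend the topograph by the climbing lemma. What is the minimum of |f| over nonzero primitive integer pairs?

descent: ρ → (10,4,-8)  [lands on river]
river: ρ → (-8,12,6)
river: ρ → (6,12,-8)
river: ρ → (-8,4,10)
river: ρ → (10,16,-2)
river: ρ → (-2,16,10)
closes: descent 1, river 6
min |a| on river = 2

2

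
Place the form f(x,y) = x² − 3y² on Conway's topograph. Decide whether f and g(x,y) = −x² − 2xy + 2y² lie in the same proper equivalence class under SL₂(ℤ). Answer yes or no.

D₁ = 12, D₂ = 12
river cycle of f (length 2): (1, 2, -2), (-2, 2, 1)
river cycle of g (length 2): (2, 2, -1), (-1, 2, 2)
cycles differ ⇒ inequivalent

no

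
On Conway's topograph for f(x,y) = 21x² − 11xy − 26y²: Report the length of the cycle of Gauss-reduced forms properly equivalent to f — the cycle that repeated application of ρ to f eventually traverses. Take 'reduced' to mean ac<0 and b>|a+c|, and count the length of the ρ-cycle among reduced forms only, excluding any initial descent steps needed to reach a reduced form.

D = 2305, ⌊√D⌋ = 48
descent: ρ → (-26,11,21)  [lands on river]
river: ρ → (21,31,-16)
river: ρ → (-16,33,19)
river: ρ → (19,43,-6)
river: ρ → (-6,41,26)
river: ρ → (26,11,-21)
river: ρ → (-21,31,16)
river: ρ → (16,33,-19)
river: ρ → (-19,43,6)
river: ρ → (6,41,-26)
ρ-cycle length = 10 (tail of 1 descent step not counted)

10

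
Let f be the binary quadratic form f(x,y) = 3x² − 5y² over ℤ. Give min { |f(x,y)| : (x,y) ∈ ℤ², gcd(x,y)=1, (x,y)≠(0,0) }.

descent: ρ → (-5,0,3)
descent: ρ → (3,6,-2)  [lands on river]
river: ρ → (-2,6,3)
closes: descent 2, river 2
min |a| on river = 2

2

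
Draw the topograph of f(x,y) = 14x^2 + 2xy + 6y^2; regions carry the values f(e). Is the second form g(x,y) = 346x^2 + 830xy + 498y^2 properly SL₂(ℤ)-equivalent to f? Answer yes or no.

D₁ = -332, D₂ = -332
f: flip: (14,2,6)→(6,-2,14)
f: reduced (well bottom): (6,-2,14) with a≤c, −a<b≤a
g: translate: b→138 (≡830 mod 692), so (346,830,498)→(346,138,14)
g: flip: (346,138,14)→(14,-138,346)
g: translate: b→2 (≡-138 mod 28), so (14,-138,346)→(14,2,6)
g: flip: (14,2,6)→(6,-2,14)
g: reduced (well bottom): (6,-2,14) with a≤c, −a<b≤a
reduced forms (6, -2, 14) vs (6, -2, 14) ⇒ equivalent

yes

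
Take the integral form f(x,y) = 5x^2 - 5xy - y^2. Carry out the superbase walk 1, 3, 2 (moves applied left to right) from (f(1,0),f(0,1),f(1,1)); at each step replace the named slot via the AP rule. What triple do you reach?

start (5,-1,-1) = (f(1,0),f(0,1),f(1,1))
replace slot 1: 2·((-1)+(-1)) − 5 = -9 → (-9,-1,-1)
replace slot 3: 2·((-9)+(-1)) − (-1) = -19 → (-9,-1,-19)
replace slot 2: 2·((-9)+(-19)) − (-1) = -55 → (-9,-55,-19)

-9,-55,-19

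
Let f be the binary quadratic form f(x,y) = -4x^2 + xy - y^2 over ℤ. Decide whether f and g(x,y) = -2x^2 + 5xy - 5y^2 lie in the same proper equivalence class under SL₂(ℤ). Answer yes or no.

D₁ = -15, D₂ = -15
f is negative-definite; reduce −f:
−f: flip: (4,-1,1)→(1,1,4)
−f: reduced (well bottom): (1,1,4) with a≤c, −a<b≤a
flip sign back: reduced form of f is (-1,-1,-4)
g is negative-definite; reduce −g:
−g: translate: b→-1 (≡-5 mod 4), so (2,-5,5)→(2,-1,2)
−g: flip: (2,-1,2)→(2,1,2)
−g: reduced (well bottom): (2,1,2) with a≤c, −a<b≤a
flip sign back: reduced form of g is (-2,-1,-2)
reduced forms (-1, -1, -4) vs (-2, -1, -2) ⇒ inequivalent

no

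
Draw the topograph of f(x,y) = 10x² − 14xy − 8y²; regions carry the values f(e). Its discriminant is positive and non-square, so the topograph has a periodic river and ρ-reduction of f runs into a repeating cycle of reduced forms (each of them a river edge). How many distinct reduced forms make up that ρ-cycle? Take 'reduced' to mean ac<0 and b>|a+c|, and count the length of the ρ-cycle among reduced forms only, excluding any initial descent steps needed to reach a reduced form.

D = 516, ⌊√D⌋ = 22
descent: ρ → (-8,14,10)  [lands on river]
river: ρ → (10,6,-12)
river: ρ → (-12,18,4)
river: ρ → (4,22,-2)
river: ρ → (-2,22,4)
river: ρ → (4,18,-12)
river: ρ → (-12,6,10)
river: ρ → (10,14,-8)
river: ρ → (-8,18,6)
river: ρ → (6,18,-8)
ρ-cycle length = 10 (tail of 1 descent step not counted)

10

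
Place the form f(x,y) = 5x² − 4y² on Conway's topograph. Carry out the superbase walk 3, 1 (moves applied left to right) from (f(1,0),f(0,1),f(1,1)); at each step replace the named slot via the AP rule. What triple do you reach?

start (5,-4,1) = (f(1,0),f(0,1),f(1,1))
replace slot 3: 2·(5+(-4)) − 1 = 1 → (5,-4,1)
replace slot 1: 2·((-4)+1) − 5 = -11 → (-11,-4,1)

-11,-4,1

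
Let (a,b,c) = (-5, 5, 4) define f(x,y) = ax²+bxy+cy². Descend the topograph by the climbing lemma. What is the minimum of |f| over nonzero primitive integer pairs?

river: ρ → (4,3,-6)
river: ρ → (-6,9,1)
river: ρ → (1,9,-6)
river: ρ → (-6,3,4)
river: ρ → (4,5,-5)
river: ρ → (-5,5,4)
closes: descent 0, river 6
min |a| on river = 1

1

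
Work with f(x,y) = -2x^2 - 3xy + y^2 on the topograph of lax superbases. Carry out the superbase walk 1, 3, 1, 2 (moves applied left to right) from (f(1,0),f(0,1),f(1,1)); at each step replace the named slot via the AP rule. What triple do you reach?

start (-2,1,-4) = (f(1,0),f(0,1),f(1,1))
replace slot 1: 2·(1+(-4)) − (-2) = -4 → (-4,1,-4)
replace slot 3: 2·((-4)+1) − (-4) = -2 → (-4,1,-2)
replace slot 1: 2·(1+(-2)) − (-4) = 2 → (2,1,-2)
replace slot 2: 2·(2+(-2)) − 1 = -1 → (2,-1,-2)

2,-1,-2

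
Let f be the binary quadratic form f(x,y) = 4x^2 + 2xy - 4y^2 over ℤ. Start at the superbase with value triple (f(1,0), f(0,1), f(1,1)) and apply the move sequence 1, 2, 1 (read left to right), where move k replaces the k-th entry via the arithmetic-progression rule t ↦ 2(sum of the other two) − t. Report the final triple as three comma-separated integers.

start (4,-4,2) = (f(1,0),f(0,1),f(1,1))
replace slot 1: 2·((-4)+2) − 4 = -8 → (-8,-4,2)
replace slot 2: 2·((-8)+2) − (-4) = -8 → (-8,-8,2)
replace slot 1: 2·((-8)+2) − (-8) = -4 → (-4,-8,2)

-4,-8,2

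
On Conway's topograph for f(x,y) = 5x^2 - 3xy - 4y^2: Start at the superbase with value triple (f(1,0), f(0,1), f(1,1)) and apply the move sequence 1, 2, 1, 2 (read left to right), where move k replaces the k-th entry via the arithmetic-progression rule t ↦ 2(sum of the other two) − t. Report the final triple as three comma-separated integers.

start (5,-4,-2) = (f(1,0),f(0,1),f(1,1))
replace slot 1: 2·((-4)+(-2)) − 5 = -17 → (-17,-4,-2)
replace slot 2: 2·((-17)+(-2)) − (-4) = -34 → (-17,-34,-2)
replace slot 1: 2·((-34)+(-2)) − (-17) = -55 → (-55,-34,-2)
replace slot 2: 2·((-55)+(-2)) − (-34) = -80 → (-55,-80,-2)

-55,-80,-2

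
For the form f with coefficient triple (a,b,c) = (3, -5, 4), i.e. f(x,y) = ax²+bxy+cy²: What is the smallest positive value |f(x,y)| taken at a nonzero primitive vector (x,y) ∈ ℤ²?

translate: b→1 (≡-5 mod 6), so (3,-5,4)→(3,1,2)
flip: (3,1,2)→(2,-1,3)
reduced (well bottom): (2,-1,3) with a≤c, −a<b≤a
well minimum = a = 2

2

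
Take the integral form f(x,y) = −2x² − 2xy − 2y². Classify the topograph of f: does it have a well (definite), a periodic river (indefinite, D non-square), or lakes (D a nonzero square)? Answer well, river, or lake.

D = b²−4ac = (-2)² − 4·(-2)·(-2) = -12
D < 0 ⇒ definite ⇒ every region one sign ⇒ single well

well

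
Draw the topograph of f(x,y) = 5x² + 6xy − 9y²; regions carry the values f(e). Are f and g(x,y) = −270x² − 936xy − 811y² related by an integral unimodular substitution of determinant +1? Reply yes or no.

D₁ = 216, D₂ = 216
river cycle of f (length 6): (-9, 12, 2), (2, 12, -9), (-9, 6, 5), (5, 14, -1), (-1, 14, 5), (5, 6, -9)
river cycle of g (length 6): (2, 12, -9), (-9, 6, 5), (5, 14, -1), (-1, 14, 5), (5, 6, -9), (-9, 12, 2)
cycles coincide ⇒ equivalent

yes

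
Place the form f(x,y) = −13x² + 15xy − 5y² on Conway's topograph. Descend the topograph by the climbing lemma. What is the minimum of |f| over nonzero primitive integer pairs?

translate: b→11 (≡-15 mod 26), so (13,-15,5)→(13,11,3)
flip: (13,11,3)→(3,-11,13)
translate: b→1 (≡-11 mod 6), so (3,-11,13)→(3,1,3)
reduced (well bottom): (3,1,3) with a≤c, −a<b≤a
well minimum |f| = |-3| = 3 (negative-definite)

3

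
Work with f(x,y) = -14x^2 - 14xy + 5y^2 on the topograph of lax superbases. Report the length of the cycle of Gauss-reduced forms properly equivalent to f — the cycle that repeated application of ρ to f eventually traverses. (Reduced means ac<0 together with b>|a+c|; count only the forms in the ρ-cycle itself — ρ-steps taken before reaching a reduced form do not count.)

D = 476, ⌊√D⌋ = 21
descent: ρ → (5,14,-14)  [lands on river]
river: ρ → (-14,14,5)
river: ρ → (5,16,-11)
river: ρ → (-11,6,10)
river: ρ → (10,14,-7)
river: ρ → (-7,14,10)
river: ρ → (10,6,-11)
river: ρ → (-11,16,5)
ρ-cycle length = 8 (tail of 1 descent step not counted)

8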